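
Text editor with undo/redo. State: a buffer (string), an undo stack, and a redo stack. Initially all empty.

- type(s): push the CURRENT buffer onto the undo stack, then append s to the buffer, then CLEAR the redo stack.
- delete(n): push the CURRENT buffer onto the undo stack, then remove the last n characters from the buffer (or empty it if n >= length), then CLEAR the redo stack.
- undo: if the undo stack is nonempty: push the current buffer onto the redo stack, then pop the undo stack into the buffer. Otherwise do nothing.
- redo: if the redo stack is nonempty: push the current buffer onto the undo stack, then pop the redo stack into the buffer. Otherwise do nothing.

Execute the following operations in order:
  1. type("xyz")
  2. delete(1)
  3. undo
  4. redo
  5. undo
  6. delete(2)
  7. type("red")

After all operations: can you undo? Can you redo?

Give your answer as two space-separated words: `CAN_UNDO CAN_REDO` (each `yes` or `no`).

Answer: yes no

Derivation:
After op 1 (type): buf='xyz' undo_depth=1 redo_depth=0
After op 2 (delete): buf='xy' undo_depth=2 redo_depth=0
After op 3 (undo): buf='xyz' undo_depth=1 redo_depth=1
After op 4 (redo): buf='xy' undo_depth=2 redo_depth=0
After op 5 (undo): buf='xyz' undo_depth=1 redo_depth=1
After op 6 (delete): buf='x' undo_depth=2 redo_depth=0
After op 7 (type): buf='xred' undo_depth=3 redo_depth=0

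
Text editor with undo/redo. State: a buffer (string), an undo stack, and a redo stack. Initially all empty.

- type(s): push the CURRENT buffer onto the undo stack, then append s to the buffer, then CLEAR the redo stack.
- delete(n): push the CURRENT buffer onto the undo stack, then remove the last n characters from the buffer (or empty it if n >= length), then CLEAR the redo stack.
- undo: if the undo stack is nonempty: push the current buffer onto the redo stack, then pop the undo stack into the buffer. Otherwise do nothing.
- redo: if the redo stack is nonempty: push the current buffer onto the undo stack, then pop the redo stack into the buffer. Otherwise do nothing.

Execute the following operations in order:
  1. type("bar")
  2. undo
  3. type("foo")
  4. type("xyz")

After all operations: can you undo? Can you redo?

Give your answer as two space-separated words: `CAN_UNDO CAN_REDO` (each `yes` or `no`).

Answer: yes no

Derivation:
After op 1 (type): buf='bar' undo_depth=1 redo_depth=0
After op 2 (undo): buf='(empty)' undo_depth=0 redo_depth=1
After op 3 (type): buf='foo' undo_depth=1 redo_depth=0
After op 4 (type): buf='fooxyz' undo_depth=2 redo_depth=0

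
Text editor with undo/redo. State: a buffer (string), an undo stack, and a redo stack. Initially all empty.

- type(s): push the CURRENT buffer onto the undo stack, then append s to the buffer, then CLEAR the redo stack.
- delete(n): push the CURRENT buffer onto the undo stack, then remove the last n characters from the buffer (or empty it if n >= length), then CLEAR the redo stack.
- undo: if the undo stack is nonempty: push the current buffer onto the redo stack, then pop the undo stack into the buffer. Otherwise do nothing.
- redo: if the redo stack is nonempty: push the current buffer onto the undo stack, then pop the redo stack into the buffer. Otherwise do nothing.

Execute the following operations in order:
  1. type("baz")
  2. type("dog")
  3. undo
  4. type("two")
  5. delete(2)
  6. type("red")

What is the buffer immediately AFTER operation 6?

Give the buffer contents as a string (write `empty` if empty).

Answer: baztred

Derivation:
After op 1 (type): buf='baz' undo_depth=1 redo_depth=0
After op 2 (type): buf='bazdog' undo_depth=2 redo_depth=0
After op 3 (undo): buf='baz' undo_depth=1 redo_depth=1
After op 4 (type): buf='baztwo' undo_depth=2 redo_depth=0
After op 5 (delete): buf='bazt' undo_depth=3 redo_depth=0
After op 6 (type): buf='baztred' undo_depth=4 redo_depth=0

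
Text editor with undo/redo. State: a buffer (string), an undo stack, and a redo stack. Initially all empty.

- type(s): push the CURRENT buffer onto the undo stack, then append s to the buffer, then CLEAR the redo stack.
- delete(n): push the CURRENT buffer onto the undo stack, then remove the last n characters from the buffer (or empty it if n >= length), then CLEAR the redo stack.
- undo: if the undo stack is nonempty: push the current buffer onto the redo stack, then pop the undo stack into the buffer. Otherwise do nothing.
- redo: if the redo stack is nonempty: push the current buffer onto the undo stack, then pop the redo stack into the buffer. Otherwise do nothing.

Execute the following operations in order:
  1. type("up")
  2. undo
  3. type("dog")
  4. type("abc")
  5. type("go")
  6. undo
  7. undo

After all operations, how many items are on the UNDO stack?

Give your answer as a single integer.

After op 1 (type): buf='up' undo_depth=1 redo_depth=0
After op 2 (undo): buf='(empty)' undo_depth=0 redo_depth=1
After op 3 (type): buf='dog' undo_depth=1 redo_depth=0
After op 4 (type): buf='dogabc' undo_depth=2 redo_depth=0
After op 5 (type): buf='dogabcgo' undo_depth=3 redo_depth=0
After op 6 (undo): buf='dogabc' undo_depth=2 redo_depth=1
After op 7 (undo): buf='dog' undo_depth=1 redo_depth=2

Answer: 1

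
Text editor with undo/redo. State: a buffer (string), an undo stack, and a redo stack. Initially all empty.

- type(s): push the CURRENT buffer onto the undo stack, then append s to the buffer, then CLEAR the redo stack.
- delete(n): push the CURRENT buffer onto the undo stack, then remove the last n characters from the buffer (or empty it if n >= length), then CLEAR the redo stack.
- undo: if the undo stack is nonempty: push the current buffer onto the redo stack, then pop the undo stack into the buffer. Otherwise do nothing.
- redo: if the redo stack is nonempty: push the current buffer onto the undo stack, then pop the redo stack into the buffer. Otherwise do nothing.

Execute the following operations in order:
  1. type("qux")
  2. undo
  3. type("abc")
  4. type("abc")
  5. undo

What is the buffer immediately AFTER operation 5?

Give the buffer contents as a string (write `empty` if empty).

After op 1 (type): buf='qux' undo_depth=1 redo_depth=0
After op 2 (undo): buf='(empty)' undo_depth=0 redo_depth=1
After op 3 (type): buf='abc' undo_depth=1 redo_depth=0
After op 4 (type): buf='abcabc' undo_depth=2 redo_depth=0
After op 5 (undo): buf='abc' undo_depth=1 redo_depth=1

Answer: abc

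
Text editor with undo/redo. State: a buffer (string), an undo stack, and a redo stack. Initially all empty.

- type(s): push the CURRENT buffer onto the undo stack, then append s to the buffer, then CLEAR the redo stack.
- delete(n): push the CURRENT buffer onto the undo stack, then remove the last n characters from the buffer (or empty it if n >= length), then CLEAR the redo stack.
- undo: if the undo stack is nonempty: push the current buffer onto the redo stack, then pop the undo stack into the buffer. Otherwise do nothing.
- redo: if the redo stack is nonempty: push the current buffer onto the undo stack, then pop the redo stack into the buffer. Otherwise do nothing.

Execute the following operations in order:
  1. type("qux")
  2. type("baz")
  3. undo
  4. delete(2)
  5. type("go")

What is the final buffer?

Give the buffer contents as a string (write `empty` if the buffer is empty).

After op 1 (type): buf='qux' undo_depth=1 redo_depth=0
After op 2 (type): buf='quxbaz' undo_depth=2 redo_depth=0
After op 3 (undo): buf='qux' undo_depth=1 redo_depth=1
After op 4 (delete): buf='q' undo_depth=2 redo_depth=0
After op 5 (type): buf='qgo' undo_depth=3 redo_depth=0

Answer: qgo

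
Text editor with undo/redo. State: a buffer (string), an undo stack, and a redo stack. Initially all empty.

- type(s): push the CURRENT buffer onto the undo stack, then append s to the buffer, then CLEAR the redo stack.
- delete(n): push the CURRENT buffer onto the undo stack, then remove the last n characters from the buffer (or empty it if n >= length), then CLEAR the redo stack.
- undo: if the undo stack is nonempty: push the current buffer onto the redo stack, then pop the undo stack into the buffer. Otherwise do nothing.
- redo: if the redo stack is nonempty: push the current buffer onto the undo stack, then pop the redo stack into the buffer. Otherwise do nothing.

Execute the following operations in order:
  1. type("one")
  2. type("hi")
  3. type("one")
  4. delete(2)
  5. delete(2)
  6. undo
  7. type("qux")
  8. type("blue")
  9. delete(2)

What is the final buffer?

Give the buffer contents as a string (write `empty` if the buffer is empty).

Answer: onehioquxbl

Derivation:
After op 1 (type): buf='one' undo_depth=1 redo_depth=0
After op 2 (type): buf='onehi' undo_depth=2 redo_depth=0
After op 3 (type): buf='onehione' undo_depth=3 redo_depth=0
After op 4 (delete): buf='onehio' undo_depth=4 redo_depth=0
After op 5 (delete): buf='oneh' undo_depth=5 redo_depth=0
After op 6 (undo): buf='onehio' undo_depth=4 redo_depth=1
After op 7 (type): buf='onehioqux' undo_depth=5 redo_depth=0
After op 8 (type): buf='onehioquxblue' undo_depth=6 redo_depth=0
After op 9 (delete): buf='onehioquxbl' undo_depth=7 redo_depth=0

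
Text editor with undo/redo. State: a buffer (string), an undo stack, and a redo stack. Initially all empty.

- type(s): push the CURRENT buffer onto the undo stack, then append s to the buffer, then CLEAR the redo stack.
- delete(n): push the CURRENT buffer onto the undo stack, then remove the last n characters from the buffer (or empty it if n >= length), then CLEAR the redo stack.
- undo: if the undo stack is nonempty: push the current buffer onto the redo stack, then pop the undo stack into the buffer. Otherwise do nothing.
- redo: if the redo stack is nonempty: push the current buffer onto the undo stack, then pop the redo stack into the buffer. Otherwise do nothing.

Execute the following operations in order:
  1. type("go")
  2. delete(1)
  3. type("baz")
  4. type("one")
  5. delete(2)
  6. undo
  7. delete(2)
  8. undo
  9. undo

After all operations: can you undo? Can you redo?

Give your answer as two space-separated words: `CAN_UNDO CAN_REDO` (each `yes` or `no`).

After op 1 (type): buf='go' undo_depth=1 redo_depth=0
After op 2 (delete): buf='g' undo_depth=2 redo_depth=0
After op 3 (type): buf='gbaz' undo_depth=3 redo_depth=0
After op 4 (type): buf='gbazone' undo_depth=4 redo_depth=0
After op 5 (delete): buf='gbazo' undo_depth=5 redo_depth=0
After op 6 (undo): buf='gbazone' undo_depth=4 redo_depth=1
After op 7 (delete): buf='gbazo' undo_depth=5 redo_depth=0
After op 8 (undo): buf='gbazone' undo_depth=4 redo_depth=1
After op 9 (undo): buf='gbaz' undo_depth=3 redo_depth=2

Answer: yes yes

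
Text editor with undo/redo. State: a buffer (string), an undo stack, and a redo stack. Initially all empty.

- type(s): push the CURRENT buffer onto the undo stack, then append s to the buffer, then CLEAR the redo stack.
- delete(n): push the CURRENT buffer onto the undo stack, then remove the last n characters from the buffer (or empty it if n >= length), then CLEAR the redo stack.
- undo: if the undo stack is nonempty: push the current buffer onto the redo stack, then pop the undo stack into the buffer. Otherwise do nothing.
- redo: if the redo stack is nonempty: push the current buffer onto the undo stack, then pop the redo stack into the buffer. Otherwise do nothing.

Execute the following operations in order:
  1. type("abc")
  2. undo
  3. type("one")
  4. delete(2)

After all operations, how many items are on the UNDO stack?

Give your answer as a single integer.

After op 1 (type): buf='abc' undo_depth=1 redo_depth=0
After op 2 (undo): buf='(empty)' undo_depth=0 redo_depth=1
After op 3 (type): buf='one' undo_depth=1 redo_depth=0
After op 4 (delete): buf='o' undo_depth=2 redo_depth=0

Answer: 2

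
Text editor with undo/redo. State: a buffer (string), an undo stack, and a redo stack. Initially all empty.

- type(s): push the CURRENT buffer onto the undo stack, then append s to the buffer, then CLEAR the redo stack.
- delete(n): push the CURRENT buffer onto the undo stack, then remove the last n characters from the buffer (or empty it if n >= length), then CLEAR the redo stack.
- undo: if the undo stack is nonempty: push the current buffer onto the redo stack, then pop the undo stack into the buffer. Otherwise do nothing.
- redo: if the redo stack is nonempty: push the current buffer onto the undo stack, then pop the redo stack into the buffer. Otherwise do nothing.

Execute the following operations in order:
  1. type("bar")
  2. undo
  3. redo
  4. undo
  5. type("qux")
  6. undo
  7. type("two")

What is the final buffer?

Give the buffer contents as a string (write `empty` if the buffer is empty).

After op 1 (type): buf='bar' undo_depth=1 redo_depth=0
After op 2 (undo): buf='(empty)' undo_depth=0 redo_depth=1
After op 3 (redo): buf='bar' undo_depth=1 redo_depth=0
After op 4 (undo): buf='(empty)' undo_depth=0 redo_depth=1
After op 5 (type): buf='qux' undo_depth=1 redo_depth=0
After op 6 (undo): buf='(empty)' undo_depth=0 redo_depth=1
After op 7 (type): buf='two' undo_depth=1 redo_depth=0

Answer: two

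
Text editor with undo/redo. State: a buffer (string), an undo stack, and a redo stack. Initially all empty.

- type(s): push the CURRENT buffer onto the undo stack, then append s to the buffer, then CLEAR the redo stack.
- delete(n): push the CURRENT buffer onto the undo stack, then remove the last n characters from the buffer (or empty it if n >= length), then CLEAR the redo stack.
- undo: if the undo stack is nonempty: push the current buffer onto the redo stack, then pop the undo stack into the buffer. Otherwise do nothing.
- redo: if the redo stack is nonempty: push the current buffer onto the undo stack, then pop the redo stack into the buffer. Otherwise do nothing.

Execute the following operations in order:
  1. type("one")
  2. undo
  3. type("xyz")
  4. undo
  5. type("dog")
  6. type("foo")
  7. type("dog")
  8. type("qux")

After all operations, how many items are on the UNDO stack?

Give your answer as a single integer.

After op 1 (type): buf='one' undo_depth=1 redo_depth=0
After op 2 (undo): buf='(empty)' undo_depth=0 redo_depth=1
After op 3 (type): buf='xyz' undo_depth=1 redo_depth=0
After op 4 (undo): buf='(empty)' undo_depth=0 redo_depth=1
After op 5 (type): buf='dog' undo_depth=1 redo_depth=0
After op 6 (type): buf='dogfoo' undo_depth=2 redo_depth=0
After op 7 (type): buf='dogfoodog' undo_depth=3 redo_depth=0
After op 8 (type): buf='dogfoodogqux' undo_depth=4 redo_depth=0

Answer: 4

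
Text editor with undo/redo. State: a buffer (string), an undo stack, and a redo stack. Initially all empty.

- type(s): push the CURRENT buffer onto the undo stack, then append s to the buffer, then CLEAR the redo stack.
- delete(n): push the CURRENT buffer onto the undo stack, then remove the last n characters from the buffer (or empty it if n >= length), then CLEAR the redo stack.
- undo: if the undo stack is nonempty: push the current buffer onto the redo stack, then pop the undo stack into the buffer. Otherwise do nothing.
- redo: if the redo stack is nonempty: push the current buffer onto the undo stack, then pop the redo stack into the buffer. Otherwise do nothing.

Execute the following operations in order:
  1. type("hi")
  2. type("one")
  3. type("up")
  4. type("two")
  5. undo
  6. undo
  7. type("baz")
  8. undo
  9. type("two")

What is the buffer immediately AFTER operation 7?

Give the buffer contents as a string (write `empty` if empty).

Answer: hionebaz

Derivation:
After op 1 (type): buf='hi' undo_depth=1 redo_depth=0
After op 2 (type): buf='hione' undo_depth=2 redo_depth=0
After op 3 (type): buf='hioneup' undo_depth=3 redo_depth=0
After op 4 (type): buf='hioneuptwo' undo_depth=4 redo_depth=0
After op 5 (undo): buf='hioneup' undo_depth=3 redo_depth=1
After op 6 (undo): buf='hione' undo_depth=2 redo_depth=2
After op 7 (type): buf='hionebaz' undo_depth=3 redo_depth=0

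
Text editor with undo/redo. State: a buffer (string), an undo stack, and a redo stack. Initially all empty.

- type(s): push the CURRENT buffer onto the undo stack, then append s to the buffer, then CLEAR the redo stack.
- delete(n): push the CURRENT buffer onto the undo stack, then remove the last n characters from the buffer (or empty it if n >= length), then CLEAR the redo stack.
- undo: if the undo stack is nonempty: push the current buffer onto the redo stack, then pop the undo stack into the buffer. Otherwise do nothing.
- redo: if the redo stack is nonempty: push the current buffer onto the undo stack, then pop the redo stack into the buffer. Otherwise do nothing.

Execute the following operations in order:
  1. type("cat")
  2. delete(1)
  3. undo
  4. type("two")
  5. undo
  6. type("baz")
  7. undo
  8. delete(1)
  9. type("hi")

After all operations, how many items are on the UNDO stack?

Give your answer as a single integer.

After op 1 (type): buf='cat' undo_depth=1 redo_depth=0
After op 2 (delete): buf='ca' undo_depth=2 redo_depth=0
After op 3 (undo): buf='cat' undo_depth=1 redo_depth=1
After op 4 (type): buf='cattwo' undo_depth=2 redo_depth=0
After op 5 (undo): buf='cat' undo_depth=1 redo_depth=1
After op 6 (type): buf='catbaz' undo_depth=2 redo_depth=0
After op 7 (undo): buf='cat' undo_depth=1 redo_depth=1
After op 8 (delete): buf='ca' undo_depth=2 redo_depth=0
After op 9 (type): buf='cahi' undo_depth=3 redo_depth=0

Answer: 3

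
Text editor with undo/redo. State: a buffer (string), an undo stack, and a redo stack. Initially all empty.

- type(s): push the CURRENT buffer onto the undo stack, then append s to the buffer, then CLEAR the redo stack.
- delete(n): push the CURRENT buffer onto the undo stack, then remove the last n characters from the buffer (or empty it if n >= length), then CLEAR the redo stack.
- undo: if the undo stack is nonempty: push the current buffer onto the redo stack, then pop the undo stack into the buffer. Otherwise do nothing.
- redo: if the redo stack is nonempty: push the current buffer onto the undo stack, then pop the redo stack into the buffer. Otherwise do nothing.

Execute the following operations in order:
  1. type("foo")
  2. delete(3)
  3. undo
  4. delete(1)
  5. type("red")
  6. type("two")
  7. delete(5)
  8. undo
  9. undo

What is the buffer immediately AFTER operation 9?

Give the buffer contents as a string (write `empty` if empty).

Answer: fored

Derivation:
After op 1 (type): buf='foo' undo_depth=1 redo_depth=0
After op 2 (delete): buf='(empty)' undo_depth=2 redo_depth=0
After op 3 (undo): buf='foo' undo_depth=1 redo_depth=1
After op 4 (delete): buf='fo' undo_depth=2 redo_depth=0
After op 5 (type): buf='fored' undo_depth=3 redo_depth=0
After op 6 (type): buf='foredtwo' undo_depth=4 redo_depth=0
After op 7 (delete): buf='for' undo_depth=5 redo_depth=0
After op 8 (undo): buf='foredtwo' undo_depth=4 redo_depth=1
After op 9 (undo): buf='fored' undo_depth=3 redo_depth=2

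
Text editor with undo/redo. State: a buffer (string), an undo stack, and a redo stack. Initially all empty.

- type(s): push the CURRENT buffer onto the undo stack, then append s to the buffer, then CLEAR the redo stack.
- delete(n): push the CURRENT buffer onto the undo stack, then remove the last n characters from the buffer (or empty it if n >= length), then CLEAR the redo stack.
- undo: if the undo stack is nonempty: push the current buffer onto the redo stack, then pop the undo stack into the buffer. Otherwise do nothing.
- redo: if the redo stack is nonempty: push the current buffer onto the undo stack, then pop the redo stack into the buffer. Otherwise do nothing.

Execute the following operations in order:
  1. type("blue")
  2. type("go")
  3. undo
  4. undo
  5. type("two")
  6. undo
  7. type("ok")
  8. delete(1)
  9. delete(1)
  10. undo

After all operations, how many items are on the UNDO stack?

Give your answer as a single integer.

Answer: 2

Derivation:
After op 1 (type): buf='blue' undo_depth=1 redo_depth=0
After op 2 (type): buf='bluego' undo_depth=2 redo_depth=0
After op 3 (undo): buf='blue' undo_depth=1 redo_depth=1
After op 4 (undo): buf='(empty)' undo_depth=0 redo_depth=2
After op 5 (type): buf='two' undo_depth=1 redo_depth=0
After op 6 (undo): buf='(empty)' undo_depth=0 redo_depth=1
After op 7 (type): buf='ok' undo_depth=1 redo_depth=0
After op 8 (delete): buf='o' undo_depth=2 redo_depth=0
After op 9 (delete): buf='(empty)' undo_depth=3 redo_depth=0
After op 10 (undo): buf='o' undo_depth=2 redo_depth=1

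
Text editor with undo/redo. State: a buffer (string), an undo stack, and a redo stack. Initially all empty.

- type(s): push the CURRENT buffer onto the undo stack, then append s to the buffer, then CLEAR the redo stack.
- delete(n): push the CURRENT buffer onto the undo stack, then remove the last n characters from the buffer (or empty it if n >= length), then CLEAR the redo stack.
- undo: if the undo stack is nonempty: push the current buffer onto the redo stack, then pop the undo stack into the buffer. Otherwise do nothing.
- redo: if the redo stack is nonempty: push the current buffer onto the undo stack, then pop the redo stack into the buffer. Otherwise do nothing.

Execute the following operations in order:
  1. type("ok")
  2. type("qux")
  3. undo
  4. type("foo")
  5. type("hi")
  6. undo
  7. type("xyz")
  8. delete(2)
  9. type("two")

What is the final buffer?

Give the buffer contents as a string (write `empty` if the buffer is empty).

Answer: okfooxtwo

Derivation:
After op 1 (type): buf='ok' undo_depth=1 redo_depth=0
After op 2 (type): buf='okqux' undo_depth=2 redo_depth=0
After op 3 (undo): buf='ok' undo_depth=1 redo_depth=1
After op 4 (type): buf='okfoo' undo_depth=2 redo_depth=0
After op 5 (type): buf='okfoohi' undo_depth=3 redo_depth=0
After op 6 (undo): buf='okfoo' undo_depth=2 redo_depth=1
After op 7 (type): buf='okfooxyz' undo_depth=3 redo_depth=0
After op 8 (delete): buf='okfoox' undo_depth=4 redo_depth=0
After op 9 (type): buf='okfooxtwo' undo_depth=5 redo_depth=0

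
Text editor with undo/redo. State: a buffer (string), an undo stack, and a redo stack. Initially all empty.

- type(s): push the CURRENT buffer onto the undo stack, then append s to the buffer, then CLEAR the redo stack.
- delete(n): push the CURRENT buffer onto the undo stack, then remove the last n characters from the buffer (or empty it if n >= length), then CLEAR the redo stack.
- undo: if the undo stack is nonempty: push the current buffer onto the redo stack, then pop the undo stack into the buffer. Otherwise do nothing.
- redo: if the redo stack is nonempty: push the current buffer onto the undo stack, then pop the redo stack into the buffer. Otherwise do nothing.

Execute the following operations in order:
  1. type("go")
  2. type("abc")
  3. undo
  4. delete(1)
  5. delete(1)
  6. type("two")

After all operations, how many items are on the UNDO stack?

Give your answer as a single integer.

Answer: 4

Derivation:
After op 1 (type): buf='go' undo_depth=1 redo_depth=0
After op 2 (type): buf='goabc' undo_depth=2 redo_depth=0
After op 3 (undo): buf='go' undo_depth=1 redo_depth=1
After op 4 (delete): buf='g' undo_depth=2 redo_depth=0
After op 5 (delete): buf='(empty)' undo_depth=3 redo_depth=0
After op 6 (type): buf='two' undo_depth=4 redo_depth=0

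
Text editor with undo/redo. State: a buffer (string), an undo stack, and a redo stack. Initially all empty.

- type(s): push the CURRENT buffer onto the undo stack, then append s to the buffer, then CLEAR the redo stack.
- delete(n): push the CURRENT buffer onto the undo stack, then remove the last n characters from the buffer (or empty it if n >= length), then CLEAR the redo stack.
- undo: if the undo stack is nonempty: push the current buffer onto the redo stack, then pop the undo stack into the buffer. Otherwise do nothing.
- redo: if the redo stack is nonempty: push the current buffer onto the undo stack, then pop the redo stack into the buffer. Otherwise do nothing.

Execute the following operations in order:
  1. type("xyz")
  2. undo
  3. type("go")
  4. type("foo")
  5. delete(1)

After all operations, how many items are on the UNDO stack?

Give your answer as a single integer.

Answer: 3

Derivation:
After op 1 (type): buf='xyz' undo_depth=1 redo_depth=0
After op 2 (undo): buf='(empty)' undo_depth=0 redo_depth=1
After op 3 (type): buf='go' undo_depth=1 redo_depth=0
After op 4 (type): buf='gofoo' undo_depth=2 redo_depth=0
After op 5 (delete): buf='gofo' undo_depth=3 redo_depth=0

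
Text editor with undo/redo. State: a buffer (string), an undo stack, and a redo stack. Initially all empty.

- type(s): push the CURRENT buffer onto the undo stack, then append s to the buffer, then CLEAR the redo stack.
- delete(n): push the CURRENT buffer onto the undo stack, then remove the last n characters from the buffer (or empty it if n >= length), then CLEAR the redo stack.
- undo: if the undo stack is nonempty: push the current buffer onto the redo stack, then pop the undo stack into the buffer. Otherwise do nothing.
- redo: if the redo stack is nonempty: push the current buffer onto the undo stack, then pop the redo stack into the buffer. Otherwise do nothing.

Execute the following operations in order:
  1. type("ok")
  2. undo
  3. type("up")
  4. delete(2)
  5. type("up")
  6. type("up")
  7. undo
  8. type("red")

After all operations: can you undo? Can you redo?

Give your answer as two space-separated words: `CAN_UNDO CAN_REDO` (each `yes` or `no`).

After op 1 (type): buf='ok' undo_depth=1 redo_depth=0
After op 2 (undo): buf='(empty)' undo_depth=0 redo_depth=1
After op 3 (type): buf='up' undo_depth=1 redo_depth=0
After op 4 (delete): buf='(empty)' undo_depth=2 redo_depth=0
After op 5 (type): buf='up' undo_depth=3 redo_depth=0
After op 6 (type): buf='upup' undo_depth=4 redo_depth=0
After op 7 (undo): buf='up' undo_depth=3 redo_depth=1
After op 8 (type): buf='upred' undo_depth=4 redo_depth=0

Answer: yes no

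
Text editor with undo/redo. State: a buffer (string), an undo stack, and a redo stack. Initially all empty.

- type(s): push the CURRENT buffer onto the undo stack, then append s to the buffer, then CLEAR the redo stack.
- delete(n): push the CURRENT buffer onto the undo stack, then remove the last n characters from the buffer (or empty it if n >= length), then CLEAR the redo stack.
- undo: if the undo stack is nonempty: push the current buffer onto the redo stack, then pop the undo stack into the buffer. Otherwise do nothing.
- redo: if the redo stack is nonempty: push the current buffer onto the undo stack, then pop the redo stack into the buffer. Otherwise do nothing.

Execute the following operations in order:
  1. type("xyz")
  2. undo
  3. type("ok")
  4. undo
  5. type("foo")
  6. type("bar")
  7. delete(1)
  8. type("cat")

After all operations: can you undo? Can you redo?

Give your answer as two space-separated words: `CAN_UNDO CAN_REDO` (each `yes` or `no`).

Answer: yes no

Derivation:
After op 1 (type): buf='xyz' undo_depth=1 redo_depth=0
After op 2 (undo): buf='(empty)' undo_depth=0 redo_depth=1
After op 3 (type): buf='ok' undo_depth=1 redo_depth=0
After op 4 (undo): buf='(empty)' undo_depth=0 redo_depth=1
After op 5 (type): buf='foo' undo_depth=1 redo_depth=0
After op 6 (type): buf='foobar' undo_depth=2 redo_depth=0
After op 7 (delete): buf='fooba' undo_depth=3 redo_depth=0
After op 8 (type): buf='foobacat' undo_depth=4 redo_depth=0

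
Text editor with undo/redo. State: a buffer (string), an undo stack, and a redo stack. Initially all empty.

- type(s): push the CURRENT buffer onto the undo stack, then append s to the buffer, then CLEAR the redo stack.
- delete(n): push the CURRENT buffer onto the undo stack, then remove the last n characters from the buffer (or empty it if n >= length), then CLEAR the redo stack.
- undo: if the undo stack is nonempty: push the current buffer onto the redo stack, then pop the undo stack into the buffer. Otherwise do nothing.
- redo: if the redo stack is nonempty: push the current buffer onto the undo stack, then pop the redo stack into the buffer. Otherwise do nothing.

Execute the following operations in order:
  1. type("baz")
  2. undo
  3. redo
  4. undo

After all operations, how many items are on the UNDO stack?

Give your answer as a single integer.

Answer: 0

Derivation:
After op 1 (type): buf='baz' undo_depth=1 redo_depth=0
After op 2 (undo): buf='(empty)' undo_depth=0 redo_depth=1
After op 3 (redo): buf='baz' undo_depth=1 redo_depth=0
After op 4 (undo): buf='(empty)' undo_depth=0 redo_depth=1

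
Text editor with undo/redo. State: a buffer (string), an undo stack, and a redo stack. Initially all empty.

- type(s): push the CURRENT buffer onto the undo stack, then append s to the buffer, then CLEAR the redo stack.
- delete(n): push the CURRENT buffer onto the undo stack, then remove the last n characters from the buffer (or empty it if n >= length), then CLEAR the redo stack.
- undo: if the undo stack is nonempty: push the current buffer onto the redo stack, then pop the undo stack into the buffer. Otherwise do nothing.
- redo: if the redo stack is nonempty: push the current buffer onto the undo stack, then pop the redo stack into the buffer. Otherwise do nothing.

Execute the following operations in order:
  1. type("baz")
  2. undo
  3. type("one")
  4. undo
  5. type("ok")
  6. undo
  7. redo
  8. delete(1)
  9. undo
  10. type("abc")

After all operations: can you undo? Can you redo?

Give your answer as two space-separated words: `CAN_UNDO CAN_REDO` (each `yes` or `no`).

After op 1 (type): buf='baz' undo_depth=1 redo_depth=0
After op 2 (undo): buf='(empty)' undo_depth=0 redo_depth=1
After op 3 (type): buf='one' undo_depth=1 redo_depth=0
After op 4 (undo): buf='(empty)' undo_depth=0 redo_depth=1
After op 5 (type): buf='ok' undo_depth=1 redo_depth=0
After op 6 (undo): buf='(empty)' undo_depth=0 redo_depth=1
After op 7 (redo): buf='ok' undo_depth=1 redo_depth=0
After op 8 (delete): buf='o' undo_depth=2 redo_depth=0
After op 9 (undo): buf='ok' undo_depth=1 redo_depth=1
After op 10 (type): buf='okabc' undo_depth=2 redo_depth=0

Answer: yes no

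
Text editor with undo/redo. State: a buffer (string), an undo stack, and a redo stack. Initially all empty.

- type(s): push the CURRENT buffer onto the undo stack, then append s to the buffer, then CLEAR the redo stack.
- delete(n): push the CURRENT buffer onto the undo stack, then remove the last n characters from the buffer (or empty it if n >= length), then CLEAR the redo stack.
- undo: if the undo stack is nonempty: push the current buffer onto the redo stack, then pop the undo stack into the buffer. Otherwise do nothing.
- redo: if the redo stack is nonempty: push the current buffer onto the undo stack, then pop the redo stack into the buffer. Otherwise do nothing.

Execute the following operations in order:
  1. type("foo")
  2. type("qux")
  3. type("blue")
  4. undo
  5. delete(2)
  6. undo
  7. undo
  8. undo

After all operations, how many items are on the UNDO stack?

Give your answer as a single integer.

After op 1 (type): buf='foo' undo_depth=1 redo_depth=0
After op 2 (type): buf='fooqux' undo_depth=2 redo_depth=0
After op 3 (type): buf='fooquxblue' undo_depth=3 redo_depth=0
After op 4 (undo): buf='fooqux' undo_depth=2 redo_depth=1
After op 5 (delete): buf='fooq' undo_depth=3 redo_depth=0
After op 6 (undo): buf='fooqux' undo_depth=2 redo_depth=1
After op 7 (undo): buf='foo' undo_depth=1 redo_depth=2
After op 8 (undo): buf='(empty)' undo_depth=0 redo_depth=3

Answer: 0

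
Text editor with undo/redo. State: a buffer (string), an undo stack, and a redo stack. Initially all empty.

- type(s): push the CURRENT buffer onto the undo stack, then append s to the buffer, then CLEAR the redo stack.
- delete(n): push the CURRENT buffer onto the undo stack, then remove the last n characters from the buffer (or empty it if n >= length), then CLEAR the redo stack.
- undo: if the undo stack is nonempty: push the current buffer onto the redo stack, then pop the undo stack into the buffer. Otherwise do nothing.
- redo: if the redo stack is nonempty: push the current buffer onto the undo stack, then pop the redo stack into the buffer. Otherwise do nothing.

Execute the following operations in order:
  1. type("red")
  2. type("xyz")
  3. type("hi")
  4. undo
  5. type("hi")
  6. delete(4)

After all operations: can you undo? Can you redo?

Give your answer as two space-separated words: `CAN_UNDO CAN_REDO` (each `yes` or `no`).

After op 1 (type): buf='red' undo_depth=1 redo_depth=0
After op 2 (type): buf='redxyz' undo_depth=2 redo_depth=0
After op 3 (type): buf='redxyzhi' undo_depth=3 redo_depth=0
After op 4 (undo): buf='redxyz' undo_depth=2 redo_depth=1
After op 5 (type): buf='redxyzhi' undo_depth=3 redo_depth=0
After op 6 (delete): buf='redx' undo_depth=4 redo_depth=0

Answer: yes no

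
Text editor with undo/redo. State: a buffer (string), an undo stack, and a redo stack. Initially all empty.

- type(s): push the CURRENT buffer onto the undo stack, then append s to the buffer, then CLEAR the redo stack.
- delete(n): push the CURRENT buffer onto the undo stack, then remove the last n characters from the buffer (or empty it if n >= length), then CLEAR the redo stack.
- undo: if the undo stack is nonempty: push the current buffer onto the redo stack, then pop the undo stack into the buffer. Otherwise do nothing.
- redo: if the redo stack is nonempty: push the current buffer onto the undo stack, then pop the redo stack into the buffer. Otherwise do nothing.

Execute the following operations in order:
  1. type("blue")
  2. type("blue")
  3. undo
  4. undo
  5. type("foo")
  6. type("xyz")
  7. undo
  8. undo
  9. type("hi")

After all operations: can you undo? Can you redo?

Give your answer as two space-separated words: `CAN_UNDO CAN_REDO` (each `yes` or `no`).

After op 1 (type): buf='blue' undo_depth=1 redo_depth=0
After op 2 (type): buf='blueblue' undo_depth=2 redo_depth=0
After op 3 (undo): buf='blue' undo_depth=1 redo_depth=1
After op 4 (undo): buf='(empty)' undo_depth=0 redo_depth=2
After op 5 (type): buf='foo' undo_depth=1 redo_depth=0
After op 6 (type): buf='fooxyz' undo_depth=2 redo_depth=0
After op 7 (undo): buf='foo' undo_depth=1 redo_depth=1
After op 8 (undo): buf='(empty)' undo_depth=0 redo_depth=2
After op 9 (type): buf='hi' undo_depth=1 redo_depth=0

Answer: yes no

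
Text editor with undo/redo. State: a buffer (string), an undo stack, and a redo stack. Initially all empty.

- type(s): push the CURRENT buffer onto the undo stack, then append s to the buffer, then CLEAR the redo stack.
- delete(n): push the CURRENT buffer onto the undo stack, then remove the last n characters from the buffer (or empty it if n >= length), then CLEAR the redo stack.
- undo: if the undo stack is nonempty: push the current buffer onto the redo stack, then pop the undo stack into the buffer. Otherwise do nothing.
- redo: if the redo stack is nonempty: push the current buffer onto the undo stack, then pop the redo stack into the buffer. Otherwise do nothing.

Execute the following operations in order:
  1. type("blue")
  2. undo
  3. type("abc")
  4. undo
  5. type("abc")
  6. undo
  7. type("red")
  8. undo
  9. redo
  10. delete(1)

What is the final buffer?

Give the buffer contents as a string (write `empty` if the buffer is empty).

Answer: re

Derivation:
After op 1 (type): buf='blue' undo_depth=1 redo_depth=0
After op 2 (undo): buf='(empty)' undo_depth=0 redo_depth=1
After op 3 (type): buf='abc' undo_depth=1 redo_depth=0
After op 4 (undo): buf='(empty)' undo_depth=0 redo_depth=1
After op 5 (type): buf='abc' undo_depth=1 redo_depth=0
After op 6 (undo): buf='(empty)' undo_depth=0 redo_depth=1
After op 7 (type): buf='red' undo_depth=1 redo_depth=0
After op 8 (undo): buf='(empty)' undo_depth=0 redo_depth=1
After op 9 (redo): buf='red' undo_depth=1 redo_depth=0
After op 10 (delete): buf='re' undo_depth=2 redo_depth=0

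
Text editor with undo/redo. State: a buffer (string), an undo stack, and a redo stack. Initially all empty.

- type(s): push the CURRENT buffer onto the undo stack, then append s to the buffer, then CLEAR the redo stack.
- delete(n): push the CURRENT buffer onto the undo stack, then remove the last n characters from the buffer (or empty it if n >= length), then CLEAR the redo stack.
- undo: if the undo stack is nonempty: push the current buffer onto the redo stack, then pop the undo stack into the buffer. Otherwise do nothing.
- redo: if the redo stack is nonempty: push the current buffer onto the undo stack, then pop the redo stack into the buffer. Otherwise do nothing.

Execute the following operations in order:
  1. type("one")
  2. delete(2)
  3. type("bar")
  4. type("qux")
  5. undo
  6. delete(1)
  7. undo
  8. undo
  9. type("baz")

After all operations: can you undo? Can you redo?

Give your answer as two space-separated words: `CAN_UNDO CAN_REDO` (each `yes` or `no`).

Answer: yes no

Derivation:
After op 1 (type): buf='one' undo_depth=1 redo_depth=0
After op 2 (delete): buf='o' undo_depth=2 redo_depth=0
After op 3 (type): buf='obar' undo_depth=3 redo_depth=0
After op 4 (type): buf='obarqux' undo_depth=4 redo_depth=0
After op 5 (undo): buf='obar' undo_depth=3 redo_depth=1
After op 6 (delete): buf='oba' undo_depth=4 redo_depth=0
After op 7 (undo): buf='obar' undo_depth=3 redo_depth=1
After op 8 (undo): buf='o' undo_depth=2 redo_depth=2
After op 9 (type): buf='obaz' undo_depth=3 redo_depth=0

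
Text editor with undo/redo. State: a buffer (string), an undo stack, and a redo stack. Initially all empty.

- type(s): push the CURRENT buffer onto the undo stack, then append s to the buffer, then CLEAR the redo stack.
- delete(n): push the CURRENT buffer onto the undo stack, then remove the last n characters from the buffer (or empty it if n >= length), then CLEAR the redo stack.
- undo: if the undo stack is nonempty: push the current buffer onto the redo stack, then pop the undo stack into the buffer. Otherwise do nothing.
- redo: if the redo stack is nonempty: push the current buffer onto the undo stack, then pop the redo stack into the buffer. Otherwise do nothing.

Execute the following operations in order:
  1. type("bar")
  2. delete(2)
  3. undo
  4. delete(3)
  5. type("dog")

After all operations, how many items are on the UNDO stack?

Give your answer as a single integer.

After op 1 (type): buf='bar' undo_depth=1 redo_depth=0
After op 2 (delete): buf='b' undo_depth=2 redo_depth=0
After op 3 (undo): buf='bar' undo_depth=1 redo_depth=1
After op 4 (delete): buf='(empty)' undo_depth=2 redo_depth=0
After op 5 (type): buf='dog' undo_depth=3 redo_depth=0

Answer: 3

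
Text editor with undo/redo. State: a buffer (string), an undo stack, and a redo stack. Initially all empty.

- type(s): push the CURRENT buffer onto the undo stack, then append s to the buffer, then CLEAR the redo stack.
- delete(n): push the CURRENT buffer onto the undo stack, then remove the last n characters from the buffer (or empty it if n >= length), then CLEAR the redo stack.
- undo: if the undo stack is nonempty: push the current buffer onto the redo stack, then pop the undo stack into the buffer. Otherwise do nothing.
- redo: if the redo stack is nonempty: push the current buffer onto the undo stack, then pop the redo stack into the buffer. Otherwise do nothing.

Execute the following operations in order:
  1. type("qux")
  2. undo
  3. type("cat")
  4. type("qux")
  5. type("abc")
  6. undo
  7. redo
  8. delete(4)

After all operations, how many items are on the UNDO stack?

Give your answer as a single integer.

After op 1 (type): buf='qux' undo_depth=1 redo_depth=0
After op 2 (undo): buf='(empty)' undo_depth=0 redo_depth=1
After op 3 (type): buf='cat' undo_depth=1 redo_depth=0
After op 4 (type): buf='catqux' undo_depth=2 redo_depth=0
After op 5 (type): buf='catquxabc' undo_depth=3 redo_depth=0
After op 6 (undo): buf='catqux' undo_depth=2 redo_depth=1
After op 7 (redo): buf='catquxabc' undo_depth=3 redo_depth=0
After op 8 (delete): buf='catqu' undo_depth=4 redo_depth=0

Answer: 4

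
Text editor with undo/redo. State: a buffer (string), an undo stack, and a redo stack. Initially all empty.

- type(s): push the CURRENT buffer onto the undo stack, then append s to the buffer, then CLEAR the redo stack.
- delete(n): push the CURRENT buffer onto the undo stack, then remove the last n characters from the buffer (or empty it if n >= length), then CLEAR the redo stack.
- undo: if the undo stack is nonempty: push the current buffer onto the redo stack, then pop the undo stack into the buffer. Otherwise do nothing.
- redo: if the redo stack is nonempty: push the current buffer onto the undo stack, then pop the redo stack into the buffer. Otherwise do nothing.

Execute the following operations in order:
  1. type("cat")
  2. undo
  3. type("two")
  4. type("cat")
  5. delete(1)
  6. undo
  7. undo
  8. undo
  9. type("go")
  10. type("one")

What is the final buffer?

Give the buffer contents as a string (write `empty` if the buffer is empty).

Answer: goone

Derivation:
After op 1 (type): buf='cat' undo_depth=1 redo_depth=0
After op 2 (undo): buf='(empty)' undo_depth=0 redo_depth=1
After op 3 (type): buf='two' undo_depth=1 redo_depth=0
After op 4 (type): buf='twocat' undo_depth=2 redo_depth=0
After op 5 (delete): buf='twoca' undo_depth=3 redo_depth=0
After op 6 (undo): buf='twocat' undo_depth=2 redo_depth=1
After op 7 (undo): buf='two' undo_depth=1 redo_depth=2
After op 8 (undo): buf='(empty)' undo_depth=0 redo_depth=3
After op 9 (type): buf='go' undo_depth=1 redo_depth=0
After op 10 (type): buf='goone' undo_depth=2 redo_depth=0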